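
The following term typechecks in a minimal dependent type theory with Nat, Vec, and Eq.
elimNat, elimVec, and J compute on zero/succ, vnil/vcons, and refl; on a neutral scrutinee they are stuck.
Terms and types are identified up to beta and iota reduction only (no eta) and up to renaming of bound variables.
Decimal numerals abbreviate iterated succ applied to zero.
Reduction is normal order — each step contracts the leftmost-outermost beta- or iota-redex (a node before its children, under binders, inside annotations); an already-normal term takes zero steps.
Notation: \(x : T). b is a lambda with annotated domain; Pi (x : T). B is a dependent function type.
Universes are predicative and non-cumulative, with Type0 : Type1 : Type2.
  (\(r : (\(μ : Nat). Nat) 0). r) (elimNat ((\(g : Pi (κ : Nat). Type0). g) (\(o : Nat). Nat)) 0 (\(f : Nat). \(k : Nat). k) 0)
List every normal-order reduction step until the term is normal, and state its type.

reduction (normal order):
  (\(r : (\(μ : Nat). Nat) 0). r) (elimNat ((\(g : Pi (κ : Nat). Type0). g) (\(o : Nat). Nat)) 0 (\(f : Nat). \(k : Nat). k) 0)
  ~> elimNat ((\(r : Pi (μ : Nat). Type0). r) (\(g : Nat). Nat)) 0 (\(κ : Nat). \(o : Nat). o) 0
  ~> 0
type:
  Nat


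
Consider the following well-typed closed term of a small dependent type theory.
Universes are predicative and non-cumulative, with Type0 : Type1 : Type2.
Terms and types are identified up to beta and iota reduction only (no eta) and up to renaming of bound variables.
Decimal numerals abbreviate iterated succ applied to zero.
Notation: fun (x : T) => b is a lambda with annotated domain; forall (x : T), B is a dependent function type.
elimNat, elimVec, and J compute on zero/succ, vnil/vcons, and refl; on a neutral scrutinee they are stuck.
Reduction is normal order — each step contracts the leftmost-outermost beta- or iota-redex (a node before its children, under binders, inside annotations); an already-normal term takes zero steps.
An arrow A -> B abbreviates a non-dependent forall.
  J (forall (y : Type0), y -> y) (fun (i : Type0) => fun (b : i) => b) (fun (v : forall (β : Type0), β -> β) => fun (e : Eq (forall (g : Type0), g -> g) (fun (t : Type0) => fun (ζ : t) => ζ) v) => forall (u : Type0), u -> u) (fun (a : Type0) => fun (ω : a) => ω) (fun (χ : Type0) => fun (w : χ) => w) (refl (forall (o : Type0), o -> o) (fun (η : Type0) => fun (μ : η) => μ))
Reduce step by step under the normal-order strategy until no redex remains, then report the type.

reduction (normal order):
  J (forall (y : Type0), y -> y) (fun (i : Type0) => fun (b : i) => b) (fun (v : forall (β : Type0), β -> β) => fun (e : Eq (forall (g : Type0), g -> g) (fun (t : Type0) => fun (ζ : t) => ζ) v) => forall (u : Type0), u -> u) (fun (a : Type0) => fun (ω : a) => ω) (fun (χ : Type0) => fun (w : χ) => w) (refl (forall (o : Type0), o -> o) (fun (η : Type0) => fun (μ : η) => μ))
  ~> fun (y : Type0) => fun (i : y) => i
the term's type:
  forall (y : Type0), y -> y


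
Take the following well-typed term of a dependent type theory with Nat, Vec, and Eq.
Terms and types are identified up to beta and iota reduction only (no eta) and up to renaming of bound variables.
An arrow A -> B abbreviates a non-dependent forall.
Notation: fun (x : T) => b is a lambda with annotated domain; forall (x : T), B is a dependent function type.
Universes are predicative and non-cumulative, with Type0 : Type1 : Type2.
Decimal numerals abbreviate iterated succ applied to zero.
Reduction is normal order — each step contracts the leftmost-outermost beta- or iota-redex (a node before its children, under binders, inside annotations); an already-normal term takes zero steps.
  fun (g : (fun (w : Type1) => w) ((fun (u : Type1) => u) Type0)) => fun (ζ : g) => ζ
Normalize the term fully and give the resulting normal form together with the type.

normal form:
  fun (g : Type0) => fun (w : g) => w
type:
  forall (g : Type0), g -> g
observation: the term reaches its normal form after 2 normal-order steps.


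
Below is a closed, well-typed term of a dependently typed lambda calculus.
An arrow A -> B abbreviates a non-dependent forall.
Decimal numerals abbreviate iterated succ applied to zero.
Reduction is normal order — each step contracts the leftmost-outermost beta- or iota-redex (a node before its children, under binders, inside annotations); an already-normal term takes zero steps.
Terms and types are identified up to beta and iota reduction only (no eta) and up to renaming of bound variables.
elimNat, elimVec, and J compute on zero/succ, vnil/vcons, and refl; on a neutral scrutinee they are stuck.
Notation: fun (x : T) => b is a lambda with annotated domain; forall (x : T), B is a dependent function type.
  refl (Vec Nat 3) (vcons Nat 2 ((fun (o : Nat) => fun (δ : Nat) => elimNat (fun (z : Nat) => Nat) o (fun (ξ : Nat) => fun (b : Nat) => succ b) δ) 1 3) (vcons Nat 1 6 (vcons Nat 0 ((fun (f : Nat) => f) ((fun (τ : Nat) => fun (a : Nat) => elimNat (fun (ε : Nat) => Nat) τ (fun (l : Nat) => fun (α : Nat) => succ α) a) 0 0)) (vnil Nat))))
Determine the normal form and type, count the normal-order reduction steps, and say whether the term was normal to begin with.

reduced normal form:
  refl (Vec Nat 3) (vcons Nat 2 4 (vcons Nat 1 6 (vcons Nat 0 0 (vnil Nat))))
type:
  Eq (Vec Nat 3) (vcons Nat 2 4 (vcons Nat 1 6 (vcons Nat 0 0 (vnil Nat)))) (vcons Nat 2 4 (vcons Nat 1 6 (vcons Nat 0 0 (vnil Nat))))
normal-order step count: 16
started in normal form: no
first contracted redex: a beta-redex


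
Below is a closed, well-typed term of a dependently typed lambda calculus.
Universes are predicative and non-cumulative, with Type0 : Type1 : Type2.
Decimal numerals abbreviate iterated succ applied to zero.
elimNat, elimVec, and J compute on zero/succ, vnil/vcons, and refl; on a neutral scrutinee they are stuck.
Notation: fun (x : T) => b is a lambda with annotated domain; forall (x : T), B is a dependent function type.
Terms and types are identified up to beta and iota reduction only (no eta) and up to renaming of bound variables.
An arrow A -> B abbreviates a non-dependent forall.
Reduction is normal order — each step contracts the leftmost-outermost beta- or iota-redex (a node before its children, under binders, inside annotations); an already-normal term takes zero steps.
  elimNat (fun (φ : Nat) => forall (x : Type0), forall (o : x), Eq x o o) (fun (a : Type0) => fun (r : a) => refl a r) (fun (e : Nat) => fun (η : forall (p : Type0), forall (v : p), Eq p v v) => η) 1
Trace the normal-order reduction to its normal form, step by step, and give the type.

normal-order reduction:
  elimNat (fun (φ : Nat) => forall (x : Type0), forall (o : x), Eq x o o) (fun (a : Type0) => fun (r : a) => refl a r) (fun (e : Nat) => fun (η : forall (p : Type0), forall (v : p), Eq p v v) => η) 1
  ~> (fun (φ : Nat) => fun (x : forall (o : Type0), forall (a : o), Eq o a a) => x) 0 (elimNat (fun (r : Nat) => forall (e : Type0), forall (η : e), Eq e η η) (fun (p : Type0) => fun (v : p) => refl p v) (fun (k : Nat) => fun (χ : forall (q : Type0), forall (β : q), Eq q β β) => χ) 0)
  ~> (fun (φ : forall (x : Type0), forall (o : x), Eq x o o) => φ) (elimNat (fun (a : Nat) => forall (r : Type0), forall (e : r), Eq r e e) (fun (η : Type0) => fun (p : η) => refl η p) (fun (v : Nat) => fun (k : forall (χ : Type0), forall (q : χ), Eq χ q q) => k) 0)
  ~> elimNat (fun (φ : Nat) => forall (x : Type0), forall (o : x), Eq x o o) (fun (a : Type0) => fun (r : a) => refl a r) (fun (e : Nat) => fun (η : forall (p : Type0), forall (v : p), Eq p v v) => η) 0
  ~> fun (φ : Type0) => fun (x : φ) => refl φ x
the term's type:
  forall (φ : Type0), forall (x : φ), Eq φ x x


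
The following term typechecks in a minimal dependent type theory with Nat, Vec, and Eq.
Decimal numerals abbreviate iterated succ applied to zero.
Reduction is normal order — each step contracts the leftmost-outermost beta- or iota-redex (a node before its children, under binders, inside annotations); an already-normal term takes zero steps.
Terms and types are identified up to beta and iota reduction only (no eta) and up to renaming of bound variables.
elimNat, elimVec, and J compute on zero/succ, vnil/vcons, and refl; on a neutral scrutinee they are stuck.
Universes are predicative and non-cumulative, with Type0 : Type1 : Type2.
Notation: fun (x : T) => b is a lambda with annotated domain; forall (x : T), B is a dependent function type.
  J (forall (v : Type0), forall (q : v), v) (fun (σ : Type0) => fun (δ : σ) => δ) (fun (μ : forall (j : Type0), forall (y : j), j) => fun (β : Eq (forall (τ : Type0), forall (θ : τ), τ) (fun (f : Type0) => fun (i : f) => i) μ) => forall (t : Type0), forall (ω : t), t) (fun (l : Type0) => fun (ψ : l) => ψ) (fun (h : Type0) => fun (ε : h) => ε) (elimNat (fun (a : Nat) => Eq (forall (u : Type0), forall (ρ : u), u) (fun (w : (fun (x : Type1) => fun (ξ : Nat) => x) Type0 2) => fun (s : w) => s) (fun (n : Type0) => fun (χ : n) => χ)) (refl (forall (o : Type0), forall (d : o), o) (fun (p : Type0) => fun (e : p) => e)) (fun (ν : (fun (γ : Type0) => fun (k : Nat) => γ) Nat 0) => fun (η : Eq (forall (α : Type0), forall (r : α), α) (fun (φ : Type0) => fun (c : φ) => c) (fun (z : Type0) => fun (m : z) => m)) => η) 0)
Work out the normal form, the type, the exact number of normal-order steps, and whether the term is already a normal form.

reduced normal form:
  fun (v : Type0) => fun (q : v) => q
type:
  forall (v : Type0), forall (q : v), v
steps to reach normal form (normal order): 2
started in normal form: no
first redex: an elimNat iota-redex


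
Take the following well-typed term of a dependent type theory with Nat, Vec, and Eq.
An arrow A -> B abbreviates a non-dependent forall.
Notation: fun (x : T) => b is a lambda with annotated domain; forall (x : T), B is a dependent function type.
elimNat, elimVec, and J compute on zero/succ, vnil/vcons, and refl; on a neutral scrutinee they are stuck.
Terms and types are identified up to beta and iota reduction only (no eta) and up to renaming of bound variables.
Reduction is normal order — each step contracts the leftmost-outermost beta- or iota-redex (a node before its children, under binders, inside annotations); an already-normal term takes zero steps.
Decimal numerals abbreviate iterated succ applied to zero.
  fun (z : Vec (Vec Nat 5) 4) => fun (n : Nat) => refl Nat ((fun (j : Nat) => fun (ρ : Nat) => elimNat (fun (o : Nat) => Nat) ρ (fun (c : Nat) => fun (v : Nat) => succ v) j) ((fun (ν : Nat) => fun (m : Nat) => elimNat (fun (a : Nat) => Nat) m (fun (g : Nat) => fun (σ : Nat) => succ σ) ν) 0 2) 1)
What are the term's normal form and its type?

resulting normal form:
  fun (z : Vec (Vec Nat 5) 4) => fun (n : Nat) => refl Nat 3
the term's type:
  Vec (Vec Nat 5) 4 -> Nat -> Eq Nat 3 3


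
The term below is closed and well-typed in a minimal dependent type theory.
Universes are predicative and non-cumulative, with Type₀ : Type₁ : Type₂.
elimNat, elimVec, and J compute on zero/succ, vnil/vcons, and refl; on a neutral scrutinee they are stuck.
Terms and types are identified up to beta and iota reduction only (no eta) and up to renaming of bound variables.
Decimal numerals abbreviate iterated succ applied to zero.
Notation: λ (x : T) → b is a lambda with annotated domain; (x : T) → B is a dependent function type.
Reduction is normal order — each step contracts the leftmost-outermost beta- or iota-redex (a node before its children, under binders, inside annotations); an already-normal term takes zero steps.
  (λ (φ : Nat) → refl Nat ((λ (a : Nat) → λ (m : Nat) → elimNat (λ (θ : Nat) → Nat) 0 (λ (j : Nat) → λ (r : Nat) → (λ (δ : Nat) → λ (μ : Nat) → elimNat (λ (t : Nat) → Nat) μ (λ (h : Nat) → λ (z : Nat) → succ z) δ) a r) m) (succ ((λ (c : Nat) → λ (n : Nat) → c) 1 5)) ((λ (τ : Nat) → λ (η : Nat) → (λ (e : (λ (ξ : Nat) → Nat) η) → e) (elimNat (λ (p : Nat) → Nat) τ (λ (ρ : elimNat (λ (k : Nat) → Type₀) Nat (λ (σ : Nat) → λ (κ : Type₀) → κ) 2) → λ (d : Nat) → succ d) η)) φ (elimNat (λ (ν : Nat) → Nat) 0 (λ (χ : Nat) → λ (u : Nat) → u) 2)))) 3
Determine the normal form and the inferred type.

resulting normal form:
  refl Nat 6
inferred type:
  Eq Nat 6 6


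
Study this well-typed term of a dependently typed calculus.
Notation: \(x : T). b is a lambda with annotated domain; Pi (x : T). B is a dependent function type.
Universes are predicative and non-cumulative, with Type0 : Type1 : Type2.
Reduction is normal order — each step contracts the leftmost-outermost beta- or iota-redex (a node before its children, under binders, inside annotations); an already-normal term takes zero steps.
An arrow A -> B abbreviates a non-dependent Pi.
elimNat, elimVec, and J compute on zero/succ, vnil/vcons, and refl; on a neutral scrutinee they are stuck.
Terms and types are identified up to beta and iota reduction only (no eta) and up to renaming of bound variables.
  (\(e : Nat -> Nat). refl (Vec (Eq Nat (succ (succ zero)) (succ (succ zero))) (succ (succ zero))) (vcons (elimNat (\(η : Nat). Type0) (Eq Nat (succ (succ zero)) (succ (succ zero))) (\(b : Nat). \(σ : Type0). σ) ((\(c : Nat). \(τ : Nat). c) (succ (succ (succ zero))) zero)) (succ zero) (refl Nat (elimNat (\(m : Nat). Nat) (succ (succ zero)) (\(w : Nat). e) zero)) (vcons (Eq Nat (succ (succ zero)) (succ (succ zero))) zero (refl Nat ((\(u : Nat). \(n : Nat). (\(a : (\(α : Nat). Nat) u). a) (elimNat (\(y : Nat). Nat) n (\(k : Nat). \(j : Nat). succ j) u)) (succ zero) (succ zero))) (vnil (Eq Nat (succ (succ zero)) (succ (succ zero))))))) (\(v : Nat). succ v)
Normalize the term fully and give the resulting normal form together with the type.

reduced normal form:
  refl (Vec (Eq Nat (succ (succ zero)) (succ (succ zero))) (succ (succ zero))) (vcons (Eq Nat (succ (succ zero)) (succ (succ zero))) (succ zero) (refl Nat (succ (succ zero))) (vcons (Eq Nat (succ (succ zero)) (succ (succ zero))) zero (refl Nat (succ (succ zero))) (vnil (Eq Nat (succ (succ zero)) (succ (succ zero))))))
the term's type:
  Eq (Vec (Eq Nat (succ (succ zero)) (succ (succ zero))) (succ (succ zero))) (vcons (Eq Nat (succ (succ zero)) (succ (succ zero))) (succ zero) (refl Nat (succ (succ zero))) (vcons (Eq Nat (succ (succ zero)) (succ (succ zero))) zero (refl Nat (succ (succ zero))) (vnil (Eq Nat (succ (succ zero)) (succ (succ zero)))))) (vcons (Eq Nat (succ (succ zero)) (succ (succ zero))) (succ zero) (refl Nat (succ (succ zero))) (vcons (Eq Nat (succ (succ zero)) (succ (succ zero))) zero (refl Nat (succ (succ zero))) (vnil (Eq Nat (succ (succ zero)) (succ (succ zero))))))
observation: normalization takes exactly 21 steps under the normal-order strategy.


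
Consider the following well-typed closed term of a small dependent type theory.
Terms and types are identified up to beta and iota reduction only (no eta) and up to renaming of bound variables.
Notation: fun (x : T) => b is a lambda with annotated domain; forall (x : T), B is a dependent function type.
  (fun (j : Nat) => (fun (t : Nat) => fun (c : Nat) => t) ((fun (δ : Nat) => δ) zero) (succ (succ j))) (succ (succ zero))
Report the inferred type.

the term's type:
  Nat


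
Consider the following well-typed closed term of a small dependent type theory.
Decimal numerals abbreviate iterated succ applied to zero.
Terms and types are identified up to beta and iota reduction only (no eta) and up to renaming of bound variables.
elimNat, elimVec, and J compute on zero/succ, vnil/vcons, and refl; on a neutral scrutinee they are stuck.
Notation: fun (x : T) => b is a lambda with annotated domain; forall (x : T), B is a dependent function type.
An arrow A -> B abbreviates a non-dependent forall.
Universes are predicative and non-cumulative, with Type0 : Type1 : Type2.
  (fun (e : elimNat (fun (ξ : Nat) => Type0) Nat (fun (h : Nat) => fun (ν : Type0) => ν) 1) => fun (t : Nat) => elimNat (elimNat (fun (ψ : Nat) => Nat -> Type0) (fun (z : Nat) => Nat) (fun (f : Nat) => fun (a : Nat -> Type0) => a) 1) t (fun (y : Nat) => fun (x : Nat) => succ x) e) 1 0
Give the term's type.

the term's type:
  Nat


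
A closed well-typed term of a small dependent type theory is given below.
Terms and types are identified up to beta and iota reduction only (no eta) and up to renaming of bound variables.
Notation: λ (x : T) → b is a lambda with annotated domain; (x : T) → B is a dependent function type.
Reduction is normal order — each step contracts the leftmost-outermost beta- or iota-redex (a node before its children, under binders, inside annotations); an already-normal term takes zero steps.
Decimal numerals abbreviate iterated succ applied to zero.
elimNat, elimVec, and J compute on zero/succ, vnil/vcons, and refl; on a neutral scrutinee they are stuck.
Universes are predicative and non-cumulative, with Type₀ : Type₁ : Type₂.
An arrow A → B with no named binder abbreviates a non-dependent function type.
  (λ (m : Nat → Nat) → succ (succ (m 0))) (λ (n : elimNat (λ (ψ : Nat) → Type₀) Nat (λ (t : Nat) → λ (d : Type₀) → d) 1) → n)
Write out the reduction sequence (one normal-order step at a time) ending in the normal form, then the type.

normal-order reduction sequence:
  (λ (m : Nat → Nat) → succ (succ (m 0))) (λ (n : elimNat (λ (ψ : Nat) → Type₀) Nat (λ (t : Nat) → λ (d : Type₀) → d) 1) → n)
  ~> succ (succ ((λ (m : elimNat (λ (n : Nat) → Type₀) Nat (λ (ψ : Nat) → λ (t : Type₀) → t) 1) → m) 0))
  ~> 2
the term's type:
  Nat


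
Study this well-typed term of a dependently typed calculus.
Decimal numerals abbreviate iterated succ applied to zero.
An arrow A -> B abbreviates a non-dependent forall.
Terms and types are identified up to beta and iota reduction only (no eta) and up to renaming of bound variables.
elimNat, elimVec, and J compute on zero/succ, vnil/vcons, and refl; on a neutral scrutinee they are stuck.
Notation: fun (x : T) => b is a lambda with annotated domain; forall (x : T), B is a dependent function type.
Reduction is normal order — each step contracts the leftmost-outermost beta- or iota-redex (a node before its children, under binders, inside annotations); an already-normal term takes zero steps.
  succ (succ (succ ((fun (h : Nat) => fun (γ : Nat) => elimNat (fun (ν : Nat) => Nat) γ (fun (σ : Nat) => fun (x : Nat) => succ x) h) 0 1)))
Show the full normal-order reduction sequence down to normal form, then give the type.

normal-order reduction:
  succ (succ (succ ((fun (h : Nat) => fun (γ : Nat) => elimNat (fun (ν : Nat) => Nat) γ (fun (σ : Nat) => fun (x : Nat) => succ x) h) 0 1)))
  ~> succ (succ (succ ((fun (h : Nat) => elimNat (fun (γ : Nat) => Nat) h (fun (ν : Nat) => fun (σ : Nat) => succ σ) 0) 1)))
  ~> succ (succ (succ (elimNat (fun (h : Nat) => Nat) 1 (fun (γ : Nat) => fun (ν : Nat) => succ ν) 0)))
  ~> 4
the term's type:
  Nat


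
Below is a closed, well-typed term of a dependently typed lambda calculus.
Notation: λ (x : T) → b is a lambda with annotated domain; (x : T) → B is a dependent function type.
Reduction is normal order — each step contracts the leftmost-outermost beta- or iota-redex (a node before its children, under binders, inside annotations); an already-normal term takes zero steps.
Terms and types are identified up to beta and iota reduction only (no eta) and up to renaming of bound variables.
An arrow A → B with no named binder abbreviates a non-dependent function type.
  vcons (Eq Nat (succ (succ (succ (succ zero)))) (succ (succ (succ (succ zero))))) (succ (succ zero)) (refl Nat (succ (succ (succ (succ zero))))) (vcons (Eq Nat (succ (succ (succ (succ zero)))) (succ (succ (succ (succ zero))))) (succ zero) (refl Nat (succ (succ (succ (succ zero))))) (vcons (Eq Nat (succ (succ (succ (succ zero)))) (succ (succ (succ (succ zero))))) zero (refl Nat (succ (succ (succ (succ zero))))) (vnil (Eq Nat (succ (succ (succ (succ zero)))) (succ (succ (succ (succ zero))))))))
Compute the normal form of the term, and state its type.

reduced normal form:
  vcons (Eq Nat (succ (succ (succ (succ zero)))) (succ (succ (succ (succ zero))))) (succ (succ zero)) (refl Nat (succ (succ (succ (succ zero))))) (vcons (Eq Nat (succ (succ (succ (succ zero)))) (succ (succ (succ (succ zero))))) (succ zero) (refl Nat (succ (succ (succ (succ zero))))) (vcons (Eq Nat (succ (succ (succ (succ zero)))) (succ (succ (succ (succ zero))))) zero (refl Nat (succ (succ (succ (succ zero))))) (vnil (Eq Nat (succ (succ (succ (succ zero)))) (succ (succ (succ (succ zero))))))))
type:
  Vec (Eq Nat (succ (succ (succ (succ zero)))) (succ (succ (succ (succ zero))))) (succ (succ (succ zero)))
observation: the term is already in normal form.


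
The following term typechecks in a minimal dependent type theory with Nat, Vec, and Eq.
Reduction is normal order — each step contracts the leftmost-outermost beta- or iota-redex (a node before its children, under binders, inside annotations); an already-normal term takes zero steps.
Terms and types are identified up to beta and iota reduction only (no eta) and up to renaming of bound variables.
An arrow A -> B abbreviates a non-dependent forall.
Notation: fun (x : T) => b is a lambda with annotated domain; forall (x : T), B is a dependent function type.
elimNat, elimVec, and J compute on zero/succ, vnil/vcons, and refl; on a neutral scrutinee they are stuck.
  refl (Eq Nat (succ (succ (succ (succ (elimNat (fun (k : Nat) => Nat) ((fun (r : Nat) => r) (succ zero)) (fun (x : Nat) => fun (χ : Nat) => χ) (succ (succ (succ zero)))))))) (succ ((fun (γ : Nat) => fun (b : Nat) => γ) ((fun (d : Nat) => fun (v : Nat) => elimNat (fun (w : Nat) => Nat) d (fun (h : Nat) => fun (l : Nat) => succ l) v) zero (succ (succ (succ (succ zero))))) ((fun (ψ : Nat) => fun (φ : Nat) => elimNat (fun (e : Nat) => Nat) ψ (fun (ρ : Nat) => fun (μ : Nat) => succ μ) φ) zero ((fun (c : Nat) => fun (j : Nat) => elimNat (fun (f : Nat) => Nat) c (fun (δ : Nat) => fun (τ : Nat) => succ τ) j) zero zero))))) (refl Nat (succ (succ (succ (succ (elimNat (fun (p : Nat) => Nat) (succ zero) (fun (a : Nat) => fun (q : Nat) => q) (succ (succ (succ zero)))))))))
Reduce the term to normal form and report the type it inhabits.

resulting normal form:
  refl (Eq Nat (succ (succ (succ (succ (succ zero))))) (succ (succ (succ (succ (succ zero)))))) (refl Nat (succ (succ (succ (succ (succ zero))))))
the term's type:
  Eq (Eq Nat (succ (succ (succ (succ (succ zero))))) (succ (succ (succ (succ (succ zero)))))) (refl Nat (succ (succ (succ (succ (succ zero)))))) (refl Nat (succ (succ (succ (succ (succ zero))))))
observation: normalization takes exactly 38 steps under the normal-order strategy.


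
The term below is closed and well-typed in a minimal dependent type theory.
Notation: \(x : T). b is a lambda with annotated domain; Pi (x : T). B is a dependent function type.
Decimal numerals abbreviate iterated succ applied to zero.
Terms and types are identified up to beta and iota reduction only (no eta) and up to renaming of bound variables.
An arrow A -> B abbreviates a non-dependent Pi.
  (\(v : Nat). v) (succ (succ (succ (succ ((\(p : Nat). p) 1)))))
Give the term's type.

the term's type:
  Nat


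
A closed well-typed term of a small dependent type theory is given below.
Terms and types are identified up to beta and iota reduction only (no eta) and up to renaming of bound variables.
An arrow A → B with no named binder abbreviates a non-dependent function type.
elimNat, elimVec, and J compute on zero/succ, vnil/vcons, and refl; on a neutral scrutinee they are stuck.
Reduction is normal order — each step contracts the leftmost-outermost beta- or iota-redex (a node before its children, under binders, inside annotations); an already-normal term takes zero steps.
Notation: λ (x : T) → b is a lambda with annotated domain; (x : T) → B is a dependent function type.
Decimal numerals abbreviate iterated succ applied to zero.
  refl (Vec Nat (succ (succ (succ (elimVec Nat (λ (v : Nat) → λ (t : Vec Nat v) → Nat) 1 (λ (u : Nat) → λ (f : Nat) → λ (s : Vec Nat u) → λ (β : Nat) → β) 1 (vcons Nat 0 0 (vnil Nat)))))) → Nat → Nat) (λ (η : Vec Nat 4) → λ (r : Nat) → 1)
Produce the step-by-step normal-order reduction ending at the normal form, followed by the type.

reduction (normal order):
  refl (Vec Nat (succ (succ (succ (elimVec Nat (λ (v : Nat) → λ (t : Vec Nat v) → Nat) 1 (λ (u : Nat) → λ (f : Nat) → λ (s : Vec Nat u) → λ (β : Nat) → β) 1 (vcons Nat 0 0 (vnil Nat)))))) → Nat → Nat) (λ (η : Vec Nat 4) → λ (r : Nat) → 1)
  ~> refl (Vec Nat (succ (succ (succ ((λ (v : Nat) → λ (t : Nat) → λ (u : Vec Nat v) → λ (f : Nat) → f) 0 0 (vnil Nat) (elimVec Nat (λ (s : Nat) → λ (β : Vec Nat s) → Nat) 1 (λ (η : Nat) → λ (r : Nat) → λ (j : Vec Nat η) → λ (q : Nat) → q) 0 (vnil Nat)))))) → Nat → Nat) (λ (c : Vec Nat 4) → λ (g : Nat) → 1)
  ~> refl (Vec Nat (succ (succ (succ ((λ (v : Nat) → λ (t : Vec Nat 0) → λ (u : Nat) → u) 0 (vnil Nat) (elimVec Nat (λ (f : Nat) → λ (s : Vec Nat f) → Nat) 1 (λ (β : Nat) → λ (η : Nat) → λ (r : Vec Nat β) → λ (j : Nat) → j) 0 (vnil Nat)))))) → Nat → Nat) (λ (q : Vec Nat 4) → λ (c : Nat) → 1)
  ~> refl (Vec Nat (succ (succ (succ ((λ (v : Vec Nat 0) → λ (t : Nat) → t) (vnil Nat) (elimVec Nat (λ (u : Nat) → λ (f : Vec Nat u) → Nat) 1 (λ (s : Nat) → λ (β : Nat) → λ (η : Vec Nat s) → λ (r : Nat) → r) 0 (vnil Nat)))))) → Nat → Nat) (λ (j : Vec Nat 4) → λ (q : Nat) → 1)
  ~> refl (Vec Nat (succ (succ (succ ((λ (v : Nat) → v) (elimVec Nat (λ (t : Nat) → λ (u : Vec Nat t) → Nat) 1 (λ (f : Nat) → λ (s : Nat) → λ (β : Vec Nat f) → λ (η : Nat) → η) 0 (vnil Nat)))))) → Nat → Nat) (λ (r : Vec Nat 4) → λ (j : Nat) → 1)
  ~> refl (Vec Nat (succ (succ (succ (elimVec Nat (λ (v : Nat) → λ (t : Vec Nat v) → Nat) 1 (λ (u : Nat) → λ (f : Nat) → λ (s : Vec Nat u) → λ (β : Nat) → β) 0 (vnil Nat))))) → Nat → Nat) (λ (η : Vec Nat 4) → λ (r : Nat) → 1)
  ~> refl (Vec Nat 4 → Nat → Nat) (λ (v : Vec Nat 4) → λ (t : Nat) → 1)
type:
  Eq (Vec Nat 4 → Nat → Nat) (λ (v : Vec Nat 4) → λ (t : Nat) → 1) (λ (u : Vec Nat 4) → λ (f : Nat) → 1)


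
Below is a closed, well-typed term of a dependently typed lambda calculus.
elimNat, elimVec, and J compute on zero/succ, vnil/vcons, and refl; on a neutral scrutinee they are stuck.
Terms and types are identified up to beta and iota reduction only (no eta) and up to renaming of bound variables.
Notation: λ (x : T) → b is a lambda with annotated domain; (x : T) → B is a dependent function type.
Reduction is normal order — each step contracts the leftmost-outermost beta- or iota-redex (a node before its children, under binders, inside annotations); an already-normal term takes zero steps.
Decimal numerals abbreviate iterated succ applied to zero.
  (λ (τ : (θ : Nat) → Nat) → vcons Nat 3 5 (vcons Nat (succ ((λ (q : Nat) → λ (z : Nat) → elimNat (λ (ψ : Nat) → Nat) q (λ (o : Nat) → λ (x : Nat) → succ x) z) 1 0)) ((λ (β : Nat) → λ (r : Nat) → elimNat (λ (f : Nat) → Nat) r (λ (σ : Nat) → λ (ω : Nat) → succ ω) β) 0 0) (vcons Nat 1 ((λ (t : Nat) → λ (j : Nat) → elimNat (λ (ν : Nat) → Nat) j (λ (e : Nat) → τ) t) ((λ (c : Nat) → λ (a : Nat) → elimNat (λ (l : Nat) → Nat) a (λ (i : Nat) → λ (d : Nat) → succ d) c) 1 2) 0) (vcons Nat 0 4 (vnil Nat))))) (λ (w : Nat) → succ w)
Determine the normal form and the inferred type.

resulting normal form:
  vcons Nat 3 5 (vcons Nat 2 0 (vcons Nat 1 3 (vcons Nat 0 4 (vnil Nat))))
inferred type:
  Vec Nat 4
observation: the leftmost-outermost redex is a beta-redex, and normalization takes 25 steps.


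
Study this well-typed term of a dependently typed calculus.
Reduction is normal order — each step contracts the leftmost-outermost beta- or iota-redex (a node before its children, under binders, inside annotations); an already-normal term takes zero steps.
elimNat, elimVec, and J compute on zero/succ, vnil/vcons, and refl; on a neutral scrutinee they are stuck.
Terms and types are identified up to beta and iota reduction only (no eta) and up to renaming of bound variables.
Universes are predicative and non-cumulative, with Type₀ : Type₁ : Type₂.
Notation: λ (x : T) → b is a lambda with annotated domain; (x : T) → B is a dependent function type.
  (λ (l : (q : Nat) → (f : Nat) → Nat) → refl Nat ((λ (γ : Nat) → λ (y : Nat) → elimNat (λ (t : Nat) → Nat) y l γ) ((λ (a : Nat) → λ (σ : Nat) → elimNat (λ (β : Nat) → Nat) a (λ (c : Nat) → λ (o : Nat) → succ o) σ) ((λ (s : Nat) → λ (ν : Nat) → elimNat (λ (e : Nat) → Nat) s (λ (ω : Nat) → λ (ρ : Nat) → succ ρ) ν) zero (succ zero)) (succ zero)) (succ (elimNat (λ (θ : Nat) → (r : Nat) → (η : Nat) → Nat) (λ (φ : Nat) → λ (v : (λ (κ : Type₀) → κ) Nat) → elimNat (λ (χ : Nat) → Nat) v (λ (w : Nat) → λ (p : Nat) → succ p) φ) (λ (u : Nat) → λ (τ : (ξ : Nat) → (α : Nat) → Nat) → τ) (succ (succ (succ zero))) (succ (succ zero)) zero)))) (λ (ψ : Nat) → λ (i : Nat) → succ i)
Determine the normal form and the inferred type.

normal form:
  refl Nat (succ (succ (succ (succ (succ zero)))))
the term's type:
  Eq Nat (succ (succ (succ (succ (succ zero))))) (succ (succ (succ (succ (succ zero)))))


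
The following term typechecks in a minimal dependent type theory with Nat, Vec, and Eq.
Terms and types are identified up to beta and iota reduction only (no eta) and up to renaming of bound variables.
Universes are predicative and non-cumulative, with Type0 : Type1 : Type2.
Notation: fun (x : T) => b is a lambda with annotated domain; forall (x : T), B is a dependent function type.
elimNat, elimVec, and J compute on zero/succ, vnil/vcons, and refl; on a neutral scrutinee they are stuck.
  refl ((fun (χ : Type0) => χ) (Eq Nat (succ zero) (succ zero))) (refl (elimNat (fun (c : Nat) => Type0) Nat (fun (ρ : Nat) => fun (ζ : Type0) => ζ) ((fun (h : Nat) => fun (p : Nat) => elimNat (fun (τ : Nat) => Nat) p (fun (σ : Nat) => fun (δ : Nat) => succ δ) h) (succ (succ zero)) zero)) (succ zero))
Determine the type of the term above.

type:
  Eq (Eq Nat (succ zero) (succ zero)) (refl Nat (succ zero)) (refl Nat (succ zero))


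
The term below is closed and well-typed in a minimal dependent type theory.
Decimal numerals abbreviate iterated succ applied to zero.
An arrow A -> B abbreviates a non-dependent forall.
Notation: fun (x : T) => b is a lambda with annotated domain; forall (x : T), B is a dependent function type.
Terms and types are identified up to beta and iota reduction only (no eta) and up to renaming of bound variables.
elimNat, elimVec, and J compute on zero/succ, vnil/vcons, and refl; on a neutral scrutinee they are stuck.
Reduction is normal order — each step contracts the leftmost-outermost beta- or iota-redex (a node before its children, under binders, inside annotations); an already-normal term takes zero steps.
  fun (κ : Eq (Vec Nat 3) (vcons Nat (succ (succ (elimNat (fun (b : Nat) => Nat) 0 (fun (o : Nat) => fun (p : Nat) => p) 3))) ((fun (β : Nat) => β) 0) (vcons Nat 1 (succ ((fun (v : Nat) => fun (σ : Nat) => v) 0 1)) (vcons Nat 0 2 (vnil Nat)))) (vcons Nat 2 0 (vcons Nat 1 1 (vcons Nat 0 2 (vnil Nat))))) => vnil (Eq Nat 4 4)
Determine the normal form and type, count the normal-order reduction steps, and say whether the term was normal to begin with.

resulting normal form:
  fun (κ : Eq (Vec Nat 3) (vcons Nat 2 0 (vcons Nat 1 1 (vcons Nat 0 2 (vnil Nat)))) (vcons Nat 2 0 (vcons Nat 1 1 (vcons Nat 0 2 (vnil Nat))))) => vnil (Eq Nat 4 4)
inferred type:
  Eq (Vec Nat 3) (vcons Nat 2 0 (vcons Nat 1 1 (vcons Nat 0 2 (vnil Nat)))) (vcons Nat 2 0 (vcons Nat 1 1 (vcons Nat 0 2 (vnil Nat)))) -> Vec (Eq Nat 4 4) 0
steps to reach normal form (normal order): 13
already normal: no
first contracted redex: an elimNat iota-redex


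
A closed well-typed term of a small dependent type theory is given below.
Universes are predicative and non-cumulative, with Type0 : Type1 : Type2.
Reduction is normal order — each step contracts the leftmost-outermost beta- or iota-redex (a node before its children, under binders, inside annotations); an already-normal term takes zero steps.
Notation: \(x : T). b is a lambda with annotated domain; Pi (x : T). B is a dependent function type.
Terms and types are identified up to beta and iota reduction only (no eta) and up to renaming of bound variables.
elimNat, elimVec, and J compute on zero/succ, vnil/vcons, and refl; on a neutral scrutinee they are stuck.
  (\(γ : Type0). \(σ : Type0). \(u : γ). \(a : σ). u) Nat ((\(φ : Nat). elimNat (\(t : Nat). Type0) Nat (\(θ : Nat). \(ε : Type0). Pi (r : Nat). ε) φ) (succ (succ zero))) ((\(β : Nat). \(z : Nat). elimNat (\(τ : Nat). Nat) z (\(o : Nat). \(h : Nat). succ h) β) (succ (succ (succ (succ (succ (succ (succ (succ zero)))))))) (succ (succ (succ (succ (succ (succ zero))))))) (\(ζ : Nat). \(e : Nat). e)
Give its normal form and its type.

reduced normal form:
  succ (succ (succ (succ (succ (succ (succ (succ (succ (succ (succ (succ (succ (succ zero)))))))))))))
type:
  Nat


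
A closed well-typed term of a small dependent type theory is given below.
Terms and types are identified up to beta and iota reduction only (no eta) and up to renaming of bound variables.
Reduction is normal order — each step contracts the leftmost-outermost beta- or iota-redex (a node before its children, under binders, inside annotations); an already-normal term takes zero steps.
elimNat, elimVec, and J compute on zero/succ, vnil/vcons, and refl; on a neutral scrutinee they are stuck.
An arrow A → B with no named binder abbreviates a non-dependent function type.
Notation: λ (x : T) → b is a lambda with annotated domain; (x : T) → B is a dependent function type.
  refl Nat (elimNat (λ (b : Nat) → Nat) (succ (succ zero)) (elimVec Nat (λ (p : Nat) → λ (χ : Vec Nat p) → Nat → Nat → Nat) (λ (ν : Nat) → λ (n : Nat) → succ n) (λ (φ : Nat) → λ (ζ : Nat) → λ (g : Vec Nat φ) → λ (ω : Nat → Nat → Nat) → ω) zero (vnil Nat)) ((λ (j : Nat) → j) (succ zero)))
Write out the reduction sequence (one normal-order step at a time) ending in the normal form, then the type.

reduction (normal order):
  refl Nat (elimNat (λ (b : Nat) → Nat) (succ (succ zero)) (elimVec Nat (λ (p : Nat) → λ (χ : Vec Nat p) → Nat → Nat → Nat) (λ (ν : Nat) → λ (n : Nat) → succ n) (λ (φ : Nat) → λ (ζ : Nat) → λ (g : Vec Nat φ) → λ (ω : Nat → Nat → Nat) → ω) zero (vnil Nat)) ((λ (j : Nat) → j) (succ zero)))
  ~> refl Nat (elimNat (λ (b : Nat) → Nat) (succ (succ zero)) (λ (p : Nat) → λ (χ : Nat) → succ χ) ((λ (ν : Nat) → ν) (succ zero)))
  ~> refl Nat (elimNat (λ (b : Nat) → Nat) (succ (succ zero)) (λ (p : Nat) → λ (χ : Nat) → succ χ) (succ zero))
  ~> refl Nat ((λ (b : Nat) → λ (p : Nat) → succ p) zero (elimNat (λ (χ : Nat) → Nat) (succ (succ zero)) (λ (ν : Nat) → λ (n : Nat) → succ n) zero))
  ~> refl Nat ((λ (b : Nat) → succ b) (elimNat (λ (p : Nat) → Nat) (succ (succ zero)) (λ (χ : Nat) → λ (ν : Nat) → succ ν) zero))
  ~> refl Nat (succ (elimNat (λ (b : Nat) → Nat) (succ (succ zero)) (λ (p : Nat) → λ (χ : Nat) → succ χ) zero))
  ~> refl Nat (succ (succ (succ zero)))
the term's type:
  Eq Nat (succ (succ (succ zero))) (succ (succ (succ zero)))


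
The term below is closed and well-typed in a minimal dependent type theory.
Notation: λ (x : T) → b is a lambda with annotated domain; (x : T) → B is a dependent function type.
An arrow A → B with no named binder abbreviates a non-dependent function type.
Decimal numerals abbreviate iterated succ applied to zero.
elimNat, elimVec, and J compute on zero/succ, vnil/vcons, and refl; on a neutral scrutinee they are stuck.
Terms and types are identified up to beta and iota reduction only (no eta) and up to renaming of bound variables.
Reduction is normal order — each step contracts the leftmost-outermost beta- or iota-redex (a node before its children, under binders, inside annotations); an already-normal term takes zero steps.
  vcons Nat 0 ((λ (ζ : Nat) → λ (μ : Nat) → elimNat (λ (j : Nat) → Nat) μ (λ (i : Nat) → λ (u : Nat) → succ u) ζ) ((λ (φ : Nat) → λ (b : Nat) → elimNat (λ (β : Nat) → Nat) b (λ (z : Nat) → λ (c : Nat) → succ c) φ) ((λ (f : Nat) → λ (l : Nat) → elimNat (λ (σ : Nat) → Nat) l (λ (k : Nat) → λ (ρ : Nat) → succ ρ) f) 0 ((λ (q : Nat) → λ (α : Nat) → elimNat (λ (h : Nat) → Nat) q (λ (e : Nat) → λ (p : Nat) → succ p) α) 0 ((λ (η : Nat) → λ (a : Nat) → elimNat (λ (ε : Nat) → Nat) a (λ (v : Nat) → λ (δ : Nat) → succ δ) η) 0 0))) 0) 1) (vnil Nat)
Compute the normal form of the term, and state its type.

normal form:
  vcons Nat 0 1 (vnil Nat)
type:
  Vec Nat 1
observation: the leftmost-outermost redex is a beta-redex, and normalization takes 15 steps.


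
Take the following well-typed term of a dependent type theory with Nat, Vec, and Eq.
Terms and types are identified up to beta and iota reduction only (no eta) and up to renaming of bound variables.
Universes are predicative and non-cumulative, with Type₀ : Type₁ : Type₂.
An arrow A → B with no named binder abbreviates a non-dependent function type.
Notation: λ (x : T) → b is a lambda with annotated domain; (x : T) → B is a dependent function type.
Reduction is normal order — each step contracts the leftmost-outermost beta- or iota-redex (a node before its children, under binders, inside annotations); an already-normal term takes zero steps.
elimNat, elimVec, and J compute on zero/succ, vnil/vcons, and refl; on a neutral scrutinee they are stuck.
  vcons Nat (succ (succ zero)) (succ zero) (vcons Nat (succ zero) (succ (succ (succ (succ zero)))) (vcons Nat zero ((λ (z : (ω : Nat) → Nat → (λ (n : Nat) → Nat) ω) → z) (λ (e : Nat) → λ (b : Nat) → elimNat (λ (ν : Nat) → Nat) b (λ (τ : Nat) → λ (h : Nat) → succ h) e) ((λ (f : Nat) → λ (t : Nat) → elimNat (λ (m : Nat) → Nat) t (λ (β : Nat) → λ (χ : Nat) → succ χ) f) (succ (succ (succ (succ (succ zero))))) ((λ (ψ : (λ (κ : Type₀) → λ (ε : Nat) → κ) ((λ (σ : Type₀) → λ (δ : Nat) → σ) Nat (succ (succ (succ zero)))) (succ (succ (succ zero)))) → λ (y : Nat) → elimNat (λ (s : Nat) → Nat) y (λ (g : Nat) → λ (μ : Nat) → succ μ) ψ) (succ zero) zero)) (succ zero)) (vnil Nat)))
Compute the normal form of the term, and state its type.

resulting normal form:
  vcons Nat (succ (succ zero)) (succ zero) (vcons Nat (succ zero) (succ (succ (succ (succ zero)))) (vcons Nat zero (succ (succ (succ (succ (succ (succ (succ zero))))))) (vnil Nat)))
the term's type:
  Vec Nat (succ (succ (succ zero)))


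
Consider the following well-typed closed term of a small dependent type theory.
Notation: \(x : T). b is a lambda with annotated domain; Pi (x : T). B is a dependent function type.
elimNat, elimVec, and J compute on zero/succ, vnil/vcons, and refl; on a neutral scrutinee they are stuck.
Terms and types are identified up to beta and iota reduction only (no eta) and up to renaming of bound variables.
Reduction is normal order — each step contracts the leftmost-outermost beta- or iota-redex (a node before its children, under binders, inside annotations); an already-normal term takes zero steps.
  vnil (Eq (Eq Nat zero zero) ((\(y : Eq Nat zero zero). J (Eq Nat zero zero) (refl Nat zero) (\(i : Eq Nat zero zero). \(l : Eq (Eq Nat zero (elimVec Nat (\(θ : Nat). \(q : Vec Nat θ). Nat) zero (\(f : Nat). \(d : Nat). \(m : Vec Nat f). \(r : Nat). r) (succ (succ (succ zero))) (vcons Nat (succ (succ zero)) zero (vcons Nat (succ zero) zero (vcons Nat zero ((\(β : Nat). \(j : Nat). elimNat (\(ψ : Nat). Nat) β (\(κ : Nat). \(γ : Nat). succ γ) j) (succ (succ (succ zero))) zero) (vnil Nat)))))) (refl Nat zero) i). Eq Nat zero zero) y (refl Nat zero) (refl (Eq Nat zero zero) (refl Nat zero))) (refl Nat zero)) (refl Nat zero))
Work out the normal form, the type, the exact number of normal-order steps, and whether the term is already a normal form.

resulting normal form:
  vnil (Eq (Eq Nat zero zero) (refl Nat zero) (refl Nat zero))
the term's type:
  Vec (Eq (Eq Nat zero zero) (refl Nat zero) (refl Nat zero)) zero
reduction steps (normal order): 2
term was already normal: no
first contracted redex: a beta-redex
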